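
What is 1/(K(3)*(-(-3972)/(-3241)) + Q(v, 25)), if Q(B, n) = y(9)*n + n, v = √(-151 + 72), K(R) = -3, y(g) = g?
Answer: 3241/822166 ≈ 0.0039420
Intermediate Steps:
v = I*√79 (v = √(-79) = I*√79 ≈ 8.8882*I)
Q(B, n) = 10*n (Q(B, n) = 9*n + n = 10*n)
1/(K(3)*(-(-3972)/(-3241)) + Q(v, 25)) = 1/(-(-3)*(-3972/(-3241)) + 10*25) = 1/(-(-3)*(-3972*(-1/3241)) + 250) = 1/(-(-3)*3972/3241 + 250) = 1/(-3*(-3972/3241) + 250) = 1/(11916/3241 + 250) = 1/(822166/3241) = 3241/822166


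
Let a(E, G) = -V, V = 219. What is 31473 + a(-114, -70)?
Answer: 31254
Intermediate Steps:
a(E, G) = -219 (a(E, G) = -1*219 = -219)
31473 + a(-114, -70) = 31473 - 219 = 31254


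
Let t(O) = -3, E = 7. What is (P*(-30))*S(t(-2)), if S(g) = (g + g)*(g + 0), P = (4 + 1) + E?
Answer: -6480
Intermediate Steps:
P = 12 (P = (4 + 1) + 7 = 5 + 7 = 12)
S(g) = 2*g² (S(g) = (2*g)*g = 2*g²)
(P*(-30))*S(t(-2)) = (12*(-30))*(2*(-3)²) = -720*9 = -360*18 = -6480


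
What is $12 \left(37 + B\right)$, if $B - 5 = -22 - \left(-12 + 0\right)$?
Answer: $384$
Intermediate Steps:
$B = -5$ ($B = 5 - 10 = -5$)
$12 \left(37 + B\right) = 12 \left(37 - 5\right) = 12 \cdot 32 = 384$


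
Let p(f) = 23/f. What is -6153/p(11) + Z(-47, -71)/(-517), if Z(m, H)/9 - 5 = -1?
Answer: -34992939/11891 ≈ -2942.8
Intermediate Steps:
Z(m, H) = 36 (Z(m, H) = 45 + 9*(-1) = 45 - 9 = 36)
-6153/p(11) + Z(-47, -71)/(-517) = -6153/(23/11) + 36/(-517) = -6153/(23*(1/11)) + 36*(-1/517) = -6153/23/11 - 36/517 = -6153*11/23 - 36/517 = -67683/23 - 36/517 = -34992939/11891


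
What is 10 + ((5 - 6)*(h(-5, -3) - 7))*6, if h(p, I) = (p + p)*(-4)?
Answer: -188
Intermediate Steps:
h(p, I) = -8*p (h(p, I) = (2*p)*(-4) = -8*p)
10 + ((5 - 6)*(h(-5, -3) - 7))*6 = 10 + ((5 - 6)*(-8*(-5) - 7))*6 = 10 - (40 - 7)*6 = 10 - 1*33*6 = 10 - 33*6 = 10 - 198 = -188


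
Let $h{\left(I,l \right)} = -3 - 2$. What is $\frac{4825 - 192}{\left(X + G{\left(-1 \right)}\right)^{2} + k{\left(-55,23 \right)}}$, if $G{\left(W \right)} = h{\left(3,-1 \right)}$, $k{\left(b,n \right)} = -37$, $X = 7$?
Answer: $- \frac{4633}{33} \approx -140.39$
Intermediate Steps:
$h{\left(I,l \right)} = -5$
$G{\left(W \right)} = -5$
$\frac{4825 - 192}{\left(X + G{\left(-1 \right)}\right)^{2} + k{\left(-55,23 \right)}} = \frac{4825 - 192}{\left(7 - 5\right)^{2} - 37} = \frac{4633}{2^{2} - 37} = \frac{4633}{4 - 37} = \frac{4633}{-33} = 4633 \left(- \frac{1}{33}\right) = - \frac{4633}{33}$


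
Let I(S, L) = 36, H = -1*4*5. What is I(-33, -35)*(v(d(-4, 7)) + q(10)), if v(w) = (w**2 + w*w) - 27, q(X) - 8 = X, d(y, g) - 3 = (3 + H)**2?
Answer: 6138684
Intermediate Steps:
H = -20 (H = -4*5 = -20)
d(y, g) = 292 (d(y, g) = 3 + (3 - 20)**2 = 3 + (-17)**2 = 3 + 289 = 292)
q(X) = 8 + X
v(w) = -27 + 2*w**2 (v(w) = (w**2 + w**2) - 27 = 2*w**2 - 27 = -27 + 2*w**2)
I(-33, -35)*(v(d(-4, 7)) + q(10)) = 36*((-27 + 2*292**2) + (8 + 10)) = 36*((-27 + 2*85264) + 18) = 36*((-27 + 170528) + 18) = 36*(170501 + 18) = 36*170519 = 6138684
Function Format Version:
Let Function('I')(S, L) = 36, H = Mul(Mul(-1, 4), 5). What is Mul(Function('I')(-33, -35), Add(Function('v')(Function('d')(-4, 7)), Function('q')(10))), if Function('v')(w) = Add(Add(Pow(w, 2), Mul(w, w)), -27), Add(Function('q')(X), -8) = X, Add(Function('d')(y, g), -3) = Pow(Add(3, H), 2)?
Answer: 6138684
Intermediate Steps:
H = -20 (H = Mul(-4, 5) = -20)
Function('d')(y, g) = 292 (Function('d')(y, g) = Add(3, Pow(Add(3, -20), 2)) = Add(3, Pow(-17, 2)) = Add(3, 289) = 292)
Function('q')(X) = Add(8, X)
Function('v')(w) = Add(-27, Mul(2, Pow(w, 2))) (Function('v')(w) = Add(Add(Pow(w, 2), Pow(w, 2)), -27) = Add(Mul(2, Pow(w, 2)), -27) = Add(-27, Mul(2, Pow(w, 2))))
Mul(Function('I')(-33, -35), Add(Function('v')(Function('d')(-4, 7)), Function('q')(10))) = Mul(36, Add(Add(-27, Mul(2, Pow(292, 2))), Add(8, 10))) = Mul(36, Add(Add(-27, Mul(2, 85264)), 18)) = Mul(36, Add(Add(-27, 170528), 18)) = Mul(36, Add(170501, 18)) = Mul(36, 170519) = 6138684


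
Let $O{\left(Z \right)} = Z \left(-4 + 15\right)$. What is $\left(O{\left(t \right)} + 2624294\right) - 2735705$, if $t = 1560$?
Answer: $-94251$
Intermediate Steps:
$O{\left(Z \right)} = 11 Z$ ($O{\left(Z \right)} = Z 11 = 11 Z$)
$\left(O{\left(t \right)} + 2624294\right) - 2735705 = \left(11 \cdot 1560 + 2624294\right) - 2735705 = \left(17160 + 2624294\right) - 2735705 = 2641454 - 2735705 = -94251$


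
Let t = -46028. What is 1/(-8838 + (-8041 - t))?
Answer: 1/29149 ≈ 3.4306e-5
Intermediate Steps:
1/(-8838 + (-8041 - t)) = 1/(-8838 + (-8041 - 1*(-46028))) = 1/(-8838 + (-8041 + 46028)) = 1/(-8838 + 37987) = 1/29149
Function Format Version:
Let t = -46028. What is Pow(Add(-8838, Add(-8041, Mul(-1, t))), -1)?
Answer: Rational(1, 29149) ≈ 3.4306e-5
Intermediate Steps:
Pow(Add(-8838, Add(-8041, Mul(-1, t))), -1) = Pow(Add(-8838, Add(-8041, Mul(-1, -46028))), -1) = Pow(Add(-8838, Add(-8041, 46028)), -1) = Pow(Add(-8838, 37987), -1) = Pow(29149, -1) = Rational(1, 29149)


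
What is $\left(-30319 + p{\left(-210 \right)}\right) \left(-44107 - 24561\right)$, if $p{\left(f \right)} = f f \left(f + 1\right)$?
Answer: $634988034292$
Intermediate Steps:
$p{\left(f \right)} = f^{2} \left(1 + f\right)$ ($p{\left(f \right)} = f f \left(1 + f\right) = f^{2} \left(1 + f\right)$)
$\left(-30319 + p{\left(-210 \right)}\right) \left(-44107 - 24561\right) = \left(-30319 + \left(-210\right)^{2} \left(1 - 210\right)\right) \left(-44107 - 24561\right) = \left(-30319 + 44100 \left(-209\right)\right) \left(-68668\right) = \left(-30319 - 9216900\right) \left(-68668\right) = \left(-9247219\right) \left(-68668\right) = 634988034292$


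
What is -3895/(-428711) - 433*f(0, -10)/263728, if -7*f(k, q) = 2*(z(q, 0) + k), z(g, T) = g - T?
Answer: 869476665/197860415564 ≈ 0.0043944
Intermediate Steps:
f(k, q) = -2*k/7 - 2*q/7 (f(k, q) = -2*((q - 1*0) + k)/7 = -2*((q + 0) + k)/7 = -2*(q + k)/7 = -2*(k + q)/7 = -(2*k + 2*q)/7 = -2*k/7 - 2*q/7)
-3895/(-428711) - 433*f(0, -10)/263728 = -3895/(-428711) - 433*(-2/7*0 - 2/7*(-10))/263728 = -3895*(-1/428711) - 433*(0 + 20/7)*(1/263728) = 3895/428711 - 433*20/7*(1/263728) = 3895/428711 - 8660/7*1/263728 = 3895/428711 - 2165/461524 = 869476665/197860415564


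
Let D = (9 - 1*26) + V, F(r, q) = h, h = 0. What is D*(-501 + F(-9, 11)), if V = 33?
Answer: -8016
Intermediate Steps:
F(r, q) = 0
D = 16 (D = (9 - 1*26) + 33 = (9 - 26) + 33 = -17 + 33 = 16)
D*(-501 + F(-9, 11)) = 16*(-501 + 0) = 16*(-501) = -8016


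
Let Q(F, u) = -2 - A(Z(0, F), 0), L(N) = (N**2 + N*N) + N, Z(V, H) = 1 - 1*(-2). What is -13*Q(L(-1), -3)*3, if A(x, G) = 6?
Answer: 312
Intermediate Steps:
Z(V, H) = 3 (Z(V, H) = 1 + 2 = 3)
L(N) = N + 2*N**2 (L(N) = (N**2 + N**2) + N = 2*N**2 + N = N + 2*N**2)
Q(F, u) = -8 (Q(F, u) = -2 - 1*6 = -2 - 6 = -8)
-13*Q(L(-1), -3)*3 = -13*(-8)*3 = 104*3 = 312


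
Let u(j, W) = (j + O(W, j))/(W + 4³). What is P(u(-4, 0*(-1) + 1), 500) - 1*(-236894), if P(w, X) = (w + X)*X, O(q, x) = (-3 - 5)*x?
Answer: 6332422/13 ≈ 4.8711e+5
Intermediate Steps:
O(q, x) = -8*x
u(j, W) = -7*j/(64 + W) (u(j, W) = (j - 8*j)/(W + 4³) = (-7*j)/(W + 64) = (-7*j)/(64 + W) = -7*j/(64 + W))
P(w, X) = X*(X + w) (P(w, X) = (X + w)*X = X*(X + w))
P(u(-4, 0*(-1) + 1), 500) - 1*(-236894) = 500*(500 - 7*(-4)/(64 + (0*(-1) + 1))) - 1*(-236894) = 500*(500 - 7*(-4)/(64 + (0 + 1))) + 236894 = 500*(500 - 7*(-4)/(64 + 1)) + 236894 = 500*(500 - 7*(-4)/65) + 236894 = 500*(500 - 7*(-4)*1/65) + 236894 = 500*(500 + 28/65) + 236894 = 500*(32528/65) + 236894 = 3252800/13 + 236894 = 6332422/13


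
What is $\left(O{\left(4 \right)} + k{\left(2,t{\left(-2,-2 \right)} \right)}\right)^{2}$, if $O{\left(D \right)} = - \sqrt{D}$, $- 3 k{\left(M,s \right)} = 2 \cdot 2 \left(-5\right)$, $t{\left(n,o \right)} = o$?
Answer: $\frac{196}{9} \approx 21.778$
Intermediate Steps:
$k{\left(M,s \right)} = \frac{20}{3}$ ($k{\left(M,s \right)} = - \frac{2 \cdot 2 \left(-5\right)}{3} = - \frac{4 \left(-5\right)}{3} = \left(- \frac{1}{3}\right) \left(-20\right) = \frac{20}{3}$)
$\left(O{\left(4 \right)} + k{\left(2,t{\left(-2,-2 \right)} \right)}\right)^{2} = \left(- \sqrt{4} + \frac{20}{3}\right)^{2} = \left(\left(-1\right) 2 + \frac{20}{3}\right)^{2} = \left(-2 + \frac{20}{3}\right)^{2} = \left(\frac{14}{3}\right)^{2} = \frac{196}{9}$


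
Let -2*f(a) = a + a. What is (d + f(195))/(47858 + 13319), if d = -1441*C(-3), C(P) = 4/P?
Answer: 5179/183531 ≈ 0.028219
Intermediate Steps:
f(a) = -a (f(a) = -(a + a)/2 = -a)
d = 5764/3 (d = -5764/(-3) = -5764*(-1)/3 = -1441*(-4/3) = 5764/3 ≈ 1921.3)
(d + f(195))/(47858 + 13319) = (5764/3 - 1*195)/(47858 + 13319) = (5764/3 - 195)/61177 = (5179/3)*(1/61177) = 5179/183531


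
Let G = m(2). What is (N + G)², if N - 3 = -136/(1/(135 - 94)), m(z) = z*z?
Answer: 31013761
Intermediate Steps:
m(z) = z²
N = -5573 (N = 3 - 136/(1/(135 - 94)) = 3 - 136/(1/41) = 3 - 136/1/41 = 3 - 136*41 = 3 - 5576 = -5573)
G = 4 (G = 2² = 4)
(N + G)² = (-5573 + 4)² = (-5569)² = 31013761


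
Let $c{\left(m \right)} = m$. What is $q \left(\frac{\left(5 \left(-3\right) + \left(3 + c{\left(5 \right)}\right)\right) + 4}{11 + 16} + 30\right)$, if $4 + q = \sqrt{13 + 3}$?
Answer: $0$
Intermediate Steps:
$q = 0$ ($q = -4 + \sqrt{13 + 3} = -4 + \sqrt{16} = -4 + 4 = 0$)
$q \left(\frac{\left(5 \left(-3\right) + \left(3 + c{\left(5 \right)}\right)\right) + 4}{11 + 16} + 30\right) = 0 \left(\frac{\left(5 \left(-3\right) + \left(3 + 5\right)\right) + 4}{11 + 16} + 30\right) = 0 \left(\frac{\left(-15 + 8\right) + 4}{27} + 30\right) = 0 \left(\left(-7 + 4\right) \frac{1}{27} + 30\right) = 0 \left(\left(-3\right) \frac{1}{27} + 30\right) = 0 \left(- \frac{1}{9} + 30\right) = 0 \cdot \frac{269}{9} = 0$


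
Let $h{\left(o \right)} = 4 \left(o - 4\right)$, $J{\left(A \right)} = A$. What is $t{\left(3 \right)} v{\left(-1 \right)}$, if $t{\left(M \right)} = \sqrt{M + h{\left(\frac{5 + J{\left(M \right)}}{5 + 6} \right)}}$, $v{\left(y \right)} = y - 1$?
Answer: $- \frac{2 i \sqrt{1221}}{11} \approx - 6.3532 i$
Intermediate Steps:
$h{\left(o \right)} = -16 + 4 o$ ($h{\left(o \right)} = 4 \left(-4 + o\right) = -16 + 4 o$)
$v{\left(y \right)} = -1 + y$
$t{\left(M \right)} = \sqrt{- \frac{156}{11} + \frac{15 M}{11}}$ ($t{\left(M \right)} = \sqrt{M + \left(-16 + 4 \frac{5 + M}{5 + 6}\right)} = \sqrt{M + \left(-16 + 4 \frac{5 + M}{11}\right)} = \sqrt{M + \left(-16 + 4 \left(5 + M\right) \frac{1}{11}\right)} = \sqrt{M + \left(-16 + 4 \left(\frac{5}{11} + \frac{M}{11}\right)\right)} = \sqrt{M + \left(-16 + \left(\frac{20}{11} + \frac{4 M}{11}\right)\right)} = \sqrt{M + \left(- \frac{156}{11} + \frac{4 M}{11}\right)} = \sqrt{- \frac{156}{11} + \frac{15 M}{11}}$)
$t{\left(3 \right)} v{\left(-1 \right)} = \frac{\sqrt{-1716 + 165 \cdot 3}}{11} \left(-1 - 1\right) = \frac{\sqrt{-1716 + 495}}{11} \left(-2\right) = \frac{\sqrt{-1221}}{11} \left(-2\right) = \frac{i \sqrt{1221}}{11} \left(-2\right) = - \frac{2 i \sqrt{1221}}{11}$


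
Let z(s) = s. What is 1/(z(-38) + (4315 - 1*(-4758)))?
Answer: 1/9035 ≈ 0.00011068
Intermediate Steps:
1/(z(-38) + (4315 - 1*(-4758))) = 1/(-38 + (4315 - 1*(-4758))) = 1/(-38 + (4315 + 4758)) = 1/(-38 + 9073) = 1/9035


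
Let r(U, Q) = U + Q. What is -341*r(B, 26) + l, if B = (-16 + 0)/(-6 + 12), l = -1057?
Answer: -27041/3 ≈ -9013.7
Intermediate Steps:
B = -8/3 (B = -16/6 = -16*1/6 = -8/3 ≈ -2.6667)
r(U, Q) = Q + U
-341*r(B, 26) + l = -341*(26 - 8/3) - 1057 = -341*70/3 - 1057 = -23870/3 - 1057 = -27041/3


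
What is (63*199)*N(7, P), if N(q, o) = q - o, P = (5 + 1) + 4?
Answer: -37611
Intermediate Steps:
P = 10 (P = 6 + 4 = 10)
(63*199)*N(7, P) = (63*199)*(7 - 1*10) = 12537*(7 - 10) = 12537*(-3) = -37611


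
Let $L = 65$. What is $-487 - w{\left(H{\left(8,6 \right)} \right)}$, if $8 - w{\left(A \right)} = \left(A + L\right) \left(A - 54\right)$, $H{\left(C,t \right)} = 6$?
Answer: $-3903$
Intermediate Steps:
$w{\left(A \right)} = 8 - \left(-54 + A\right) \left(65 + A\right)$ ($w{\left(A \right)} = 8 - \left(A + 65\right) \left(A - 54\right) = 8 - \left(65 + A\right) \left(-54 + A\right) = 8 - \left(-54 + A\right) \left(65 + A\right)$)
$-487 - w{\left(H{\left(8,6 \right)} \right)} = -487 - \left(3518 - 6^{2} - 66\right) = -487 - \left(3518 - 36 - 66\right) = -487 - 3416 = -3903$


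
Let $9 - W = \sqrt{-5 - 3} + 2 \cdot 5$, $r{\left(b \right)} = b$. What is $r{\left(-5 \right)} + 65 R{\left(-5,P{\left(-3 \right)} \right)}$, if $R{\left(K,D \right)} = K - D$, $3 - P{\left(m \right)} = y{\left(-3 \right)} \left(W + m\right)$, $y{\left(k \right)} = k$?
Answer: $255 + 390 i \sqrt{2} \approx 255.0 + 551.54 i$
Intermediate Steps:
$W = -1 - 2 i \sqrt{2}$ ($W = 9 - \left(\sqrt{-5 - 3} + 2 \cdot 5\right) = 9 - \left(\sqrt{-8} + 10\right) = 9 - \left(2 i \sqrt{2} + 10\right) = 9 - \left(10 + 2 i \sqrt{2}\right) = -1 - 2 i \sqrt{2} \approx -1.0 - 2.8284 i$)
$P{\left(m \right)} = 3 m - 6 i \sqrt{2}$ ($P{\left(m \right)} = 3 - - 3 \left(\left(-1 - 2 i \sqrt{2}\right) + m\right) = 3 - - 3 \left(-1 + m - 2 i \sqrt{2}\right) = 3 - \left(3 - 3 m + 6 i \sqrt{2}\right) = 3 m - 6 i \sqrt{2}$)
$r{\left(-5 \right)} + 65 R{\left(-5,P{\left(-3 \right)} \right)} = -5 + 65 \left(-5 - \left(3 \left(-3\right) - 6 i \sqrt{2}\right)\right) = -5 + 65 \left(-5 - \left(-9 - 6 i \sqrt{2}\right)\right) = -5 + 65 \left(-5 + \left(9 + 6 i \sqrt{2}\right)\right) = -5 + 65 \left(4 + 6 i \sqrt{2}\right) = -5 + \left(260 + 390 i \sqrt{2}\right) = 255 + 390 i \sqrt{2}$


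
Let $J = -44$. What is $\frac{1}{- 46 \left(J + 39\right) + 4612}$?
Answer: $\frac{1}{4842} \approx 0.00020653$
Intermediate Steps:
$\frac{1}{- 46 \left(J + 39\right) + 4612} = \frac{1}{- 46 \left(-44 + 39\right) + 4612} = \frac{1}{\left(-46\right) \left(-5\right) + 4612} = \frac{1}{230 + 4612} = \frac{1}{4842}$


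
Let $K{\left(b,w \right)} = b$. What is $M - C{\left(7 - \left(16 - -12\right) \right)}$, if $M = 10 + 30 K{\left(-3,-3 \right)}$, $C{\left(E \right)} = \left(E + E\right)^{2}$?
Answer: $-1844$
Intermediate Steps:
$C{\left(E \right)} = 4 E^{2}$ ($C{\left(E \right)} = \left(2 E\right)^{2} = 4 E^{2}$)
$M = -80$ ($M = 10 + 30 \left(-3\right) = 10 - 90 = -80$)
$M - C{\left(7 - \left(16 - -12\right) \right)} = -80 - 4 \left(7 - \left(16 - -12\right)\right)^{2} = -80 - 4 \left(7 - \left(16 + 12\right)\right)^{2} = -80 - 4 \left(7 - 28\right)^{2} = -80 - 4 \left(-21\right)^{2} = -80 - 4 \cdot 441 = -80 - 1764 = -1844$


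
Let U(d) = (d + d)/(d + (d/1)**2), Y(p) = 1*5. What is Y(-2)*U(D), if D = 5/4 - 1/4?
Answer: 5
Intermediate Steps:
Y(p) = 5
D = 1 (D = 5*(1/4) - 1*1/4 = 5/4 - 1/4 = 1)
U(d) = 2*d/(d + d**2) (U(d) = (2*d)/(d + (d*1)**2) = (2*d)/(d + d**2) = 2*d/(d + d**2))
Y(-2)*U(D) = 5*(2/(1 + 1)) = 5*(2/2) = 5*(2*(1/2)) = 5*1 = 5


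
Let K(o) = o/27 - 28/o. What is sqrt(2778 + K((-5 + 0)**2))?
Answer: sqrt(5625057)/45 ≈ 52.705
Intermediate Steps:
K(o) = -28/o + o/27 (K(o) = o*(1/27) - 28/o = o/27 - 28/o = -28/o + o/27)
sqrt(2778 + K((-5 + 0)**2)) = sqrt(2778 + (-28/(-5 + 0)**2 + (-5 + 0)**2/27)) = sqrt(2778 + (-28/((-5)**2) + (1/27)*(-5)**2)) = sqrt(2778 + (-28/25 + (1/27)*25)) = sqrt(2778 + (-28*1/25 + 25/27)) = sqrt(2778 + (-28/25 + 25/27)) = sqrt(2778 - 131/675) = sqrt(1875019/675) = sqrt(5625057)/45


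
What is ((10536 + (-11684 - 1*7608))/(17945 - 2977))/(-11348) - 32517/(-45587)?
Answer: 1380908701615/1935816214792 ≈ 0.71335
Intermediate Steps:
((10536 + (-11684 - 1*7608))/(17945 - 2977))/(-11348) - 32517/(-45587) = ((10536 + (-11684 - 7608))/14968)*(-1/11348) - 32517*(-1/45587) = ((10536 - 19292)*(1/14968))*(-1/11348) + 32517/45587 = -8756*1/14968*(-1/11348) + 32517/45587 = -2189/3742*(-1/11348) + 32517/45587 = 2189/42464216 + 32517/45587 = 1380908701615/1935816214792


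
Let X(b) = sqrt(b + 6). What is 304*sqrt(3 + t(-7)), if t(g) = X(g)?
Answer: 304*sqrt(3 + I) ≈ 533.62 + 86.594*I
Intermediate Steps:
X(b) = sqrt(6 + b)
t(g) = sqrt(6 + g)
304*sqrt(3 + t(-7)) = 304*sqrt(3 + sqrt(6 - 7)) = 304*sqrt(3 + sqrt(-1)) = 304*sqrt(3 + I)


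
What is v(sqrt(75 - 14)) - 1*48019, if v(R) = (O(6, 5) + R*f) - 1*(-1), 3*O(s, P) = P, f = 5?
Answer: -144049/3 + 5*sqrt(61) ≈ -47977.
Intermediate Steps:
O(s, P) = P/3
v(R) = 8/3 + 5*R (v(R) = ((1/3)*5 + R*5) - 1*(-1) = (5/3 + 5*R) + 1 = 8/3 + 5*R)
v(sqrt(75 - 14)) - 1*48019 = (8/3 + 5*sqrt(75 - 14)) - 1*48019 = (8/3 + 5*sqrt(61)) - 48019 = -144049/3 + 5*sqrt(61)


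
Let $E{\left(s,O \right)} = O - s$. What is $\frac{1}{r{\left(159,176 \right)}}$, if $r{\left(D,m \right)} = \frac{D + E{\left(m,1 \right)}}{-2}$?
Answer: $\frac{1}{8} \approx 0.125$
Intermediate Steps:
$r{\left(D,m \right)} = - \frac{1}{2} + \frac{m}{2} - \frac{D}{2}$ ($r{\left(D,m \right)} = \frac{D - \left(-1 + m\right)}{-2} = - \frac{1 + D - m}{2} = - \frac{1}{2} + \frac{m}{2} - \frac{D}{2}$)
$\frac{1}{r{\left(159,176 \right)}} = \frac{1}{- \frac{1}{2} + \frac{1}{2} \cdot 176 - \frac{159}{2}} = \frac{1}{- \frac{1}{2} + 88 - \frac{159}{2}} = \frac{1}{8}$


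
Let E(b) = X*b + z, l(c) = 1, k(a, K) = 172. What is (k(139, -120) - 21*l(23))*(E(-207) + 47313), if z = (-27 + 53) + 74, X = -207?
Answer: 13629562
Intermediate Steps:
z = 100 (z = 26 + 74 = 100)
E(b) = 100 - 207*b (E(b) = -207*b + 100 = 100 - 207*b)
(k(139, -120) - 21*l(23))*(E(-207) + 47313) = (172 - 21*1)*((100 - 207*(-207)) + 47313) = (172 - 21)*((100 + 42849) + 47313) = 151*(42949 + 47313) = 151*90262 = 13629562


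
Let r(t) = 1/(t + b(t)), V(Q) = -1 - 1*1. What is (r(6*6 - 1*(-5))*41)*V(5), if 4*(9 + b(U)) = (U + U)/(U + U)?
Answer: -328/129 ≈ -2.5426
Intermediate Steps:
b(U) = -35/4 (b(U) = -9 + ((U + U)/(U + U))/4 = -9 + ((2*U)/((2*U)))/4 = -9 + ((2*U)*(1/(2*U)))/4 = -9 + (1/4)*1 = -9 + 1/4 = -35/4)
V(Q) = -2 (V(Q) = -1 - 1 = -2)
r(t) = 1/(-35/4 + t) (r(t) = 1/(t - 35/4) = 1/(-35/4 + t))
(r(6*6 - 1*(-5))*41)*V(5) = ((4/(-35 + 4*(6*6 - 1*(-5))))*41)*(-2) = ((4/(-35 + 4*(36 + 5)))*41)*(-2) = ((4/(-35 + 4*41))*41)*(-2) = ((4/(-35 + 164))*41)*(-2) = ((4/129)*41)*(-2) = (164/129)*(-2) = -328/129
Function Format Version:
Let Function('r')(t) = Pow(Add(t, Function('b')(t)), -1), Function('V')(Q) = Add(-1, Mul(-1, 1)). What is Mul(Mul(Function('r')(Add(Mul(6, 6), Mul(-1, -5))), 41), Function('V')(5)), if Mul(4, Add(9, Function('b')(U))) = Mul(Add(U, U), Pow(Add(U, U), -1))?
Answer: Rational(-328, 129) ≈ -2.5426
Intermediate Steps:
Function('b')(U) = Rational(-35, 4) (Function('b')(U) = Add(-9, Mul(Rational(1, 4), Mul(Add(U, U), Pow(Add(U, U), -1)))) = Add(-9, Mul(Rational(1, 4), Mul(Mul(2, U), Pow(Mul(2, U), -1)))) = Add(-9, Mul(Rational(1, 4), Mul(Mul(2, U), Mul(Rational(1, 2), Pow(U, -1))))) = Add(-9, Mul(Rational(1, 4), 1)) = Add(-9, Rational(1, 4)) = Rational(-35, 4))
Function('V')(Q) = -2 (Function('V')(Q) = Add(-1, -1) = -2)
Function('r')(t) = Pow(Add(Rational(-35, 4), t), -1) (Function('r')(t) = Pow(Add(t, Rational(-35, 4)), -1) = Pow(Add(Rational(-35, 4), t), -1))
Mul(Mul(Function('r')(Add(Mul(6, 6), Mul(-1, -5))), 41), Function('V')(5)) = Mul(Mul(Mul(4, Pow(Add(-35, Mul(4, Add(Mul(6, 6), Mul(-1, -5)))), -1)), 41), -2) = Mul(Mul(Mul(4, Pow(Add(-35, Mul(4, Add(36, 5))), -1)), 41), -2) = Mul(Mul(Mul(4, Pow(Add(-35, Mul(4, 41)), -1)), 41), -2) = Mul(Mul(Mul(4, Pow(Add(-35, 164), -1)), 41), -2) = Mul(Mul(Mul(4, Pow(129, -1)), 41), -2) = Mul(Mul(Mul(4, Rational(1, 129)), 41), -2) = Mul(Mul(Rational(4, 129), 41), -2) = Mul(Rational(164, 129), -2) = Rational(-328, 129)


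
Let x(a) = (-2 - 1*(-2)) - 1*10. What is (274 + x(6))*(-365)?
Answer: -96360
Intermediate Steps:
x(a) = -10 (x(a) = (-2 + 2) - 10 = 0 - 10 = -10)
(274 + x(6))*(-365) = (274 - 10)*(-365) = 264*(-365) = -96360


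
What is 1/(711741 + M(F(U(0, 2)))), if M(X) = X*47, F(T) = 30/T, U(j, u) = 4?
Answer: 2/1424187 ≈ 1.4043e-6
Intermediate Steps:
M(X) = 47*X
1/(711741 + M(F(U(0, 2)))) = 1/(711741 + 47*(30/4)) = 1/(711741 + 47*(30*(1/4))) = 1/(711741 + 47*(15/2)) = 1/(711741 + 705/2) = 1/(1424187/2) = 2/1424187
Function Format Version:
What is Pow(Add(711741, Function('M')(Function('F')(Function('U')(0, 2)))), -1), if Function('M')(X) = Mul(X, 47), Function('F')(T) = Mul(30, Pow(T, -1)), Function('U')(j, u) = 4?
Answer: Rational(2, 1424187) ≈ 1.4043e-6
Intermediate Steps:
Function('M')(X) = Mul(47, X)
Pow(Add(711741, Function('M')(Function('F')(Function('U')(0, 2)))), -1) = Pow(Add(711741, Mul(47, Mul(30, Pow(4, -1)))), -1) = Pow(Add(711741, Mul(47, Mul(30, Rational(1, 4)))), -1) = Pow(Add(711741, Mul(47, Rational(15, 2))), -1) = Pow(Add(711741, Rational(705, 2)), -1) = Pow(Rational(1424187, 2), -1) = Rational(2, 1424187)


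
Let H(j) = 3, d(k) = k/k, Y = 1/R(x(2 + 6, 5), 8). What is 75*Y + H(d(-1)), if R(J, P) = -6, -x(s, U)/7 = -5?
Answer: -19/2 ≈ -9.5000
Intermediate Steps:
x(s, U) = 35 (x(s, U) = -7*(-5) = 35)
Y = -⅙ (Y = 1/(-6) = -⅙ ≈ -0.16667)
d(k) = 1
75*Y + H(d(-1)) = 75*(-⅙) + 3 = -25/2 + 3 = -19/2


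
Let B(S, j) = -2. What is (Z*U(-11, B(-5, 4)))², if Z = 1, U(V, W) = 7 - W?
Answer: 81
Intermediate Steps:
(Z*U(-11, B(-5, 4)))² = (1*(7 - 1*(-2)))² = (1*(7 + 2))² = (1*9)² = 9² = 81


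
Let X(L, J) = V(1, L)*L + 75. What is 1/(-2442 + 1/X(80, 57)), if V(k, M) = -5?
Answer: -325/793651 ≈ -0.00040950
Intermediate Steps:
X(L, J) = 75 - 5*L (X(L, J) = -5*L + 75 = 75 - 5*L)
1/(-2442 + 1/X(80, 57)) = 1/(-2442 + 1/(75 - 5*80)) = 1/(-2442 + 1/(75 - 400)) = 1/(-2442 + 1/(-325)) = 1/(-2442 - 1/325) = 1/(-793651/325) = -325/793651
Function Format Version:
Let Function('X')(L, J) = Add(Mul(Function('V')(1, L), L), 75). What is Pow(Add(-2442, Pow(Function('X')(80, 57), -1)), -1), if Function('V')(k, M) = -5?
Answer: Rational(-325, 793651) ≈ -0.00040950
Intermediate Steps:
Function('X')(L, J) = Add(75, Mul(-5, L)) (Function('X')(L, J) = Add(Mul(-5, L), 75) = Add(75, Mul(-5, L)))
Pow(Add(-2442, Pow(Function('X')(80, 57), -1)), -1) = Pow(Add(-2442, Pow(Add(75, Mul(-5, 80)), -1)), -1) = Pow(Add(-2442, Pow(Add(75, -400), -1)), -1) = Pow(Add(-2442, Pow(-325, -1)), -1) = Pow(Add(-2442, Rational(-1, 325)), -1) = Pow(Rational(-793651, 325), -1) = Rational(-325, 793651)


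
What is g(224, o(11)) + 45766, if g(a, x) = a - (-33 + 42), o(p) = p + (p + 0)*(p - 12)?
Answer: 45981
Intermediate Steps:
o(p) = p + p*(-12 + p)
g(a, x) = -9 + a (g(a, x) = a - 1*9 = a - 9 = -9 + a)
g(224, o(11)) + 45766 = (-9 + 224) + 45766 = 215 + 45766 = 45981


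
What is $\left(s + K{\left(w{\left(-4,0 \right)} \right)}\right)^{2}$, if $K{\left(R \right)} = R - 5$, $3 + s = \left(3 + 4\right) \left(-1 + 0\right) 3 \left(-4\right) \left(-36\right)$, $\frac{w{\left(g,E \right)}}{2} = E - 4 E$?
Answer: $9193024$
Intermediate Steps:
$w{\left(g,E \right)} = - 6 E$ ($w{\left(g,E \right)} = 2 \left(E - 4 E\right) = 2 \left(- 3 E\right) = - 6 E$)
$s = -3027$ ($s = -3 + \left(3 + 4\right) \left(-1 + 0\right) 3 \left(-4\right) \left(-36\right) = -3 + 7 \left(-1\right) 3 \left(-4\right) \left(-36\right) = -3 + \left(-7\right) 3 \left(-4\right) \left(-36\right) = -3 + \left(-21\right) \left(-4\right) \left(-36\right) = -3 + 84 \left(-36\right) = -3 - 3024 = -3027$)
$K{\left(R \right)} = -5 + R$
$\left(s + K{\left(w{\left(-4,0 \right)} \right)}\right)^{2} = \left(-3027 - 5\right)^{2} = \left(-3032\right)^{2} = 9193024$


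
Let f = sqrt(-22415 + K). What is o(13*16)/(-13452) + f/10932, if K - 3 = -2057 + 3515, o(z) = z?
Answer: -52/3363 + I*sqrt(20954)/10932 ≈ -0.015462 + 0.013241*I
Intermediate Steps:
K = 1461 (K = 3 + (-2057 + 3515) = 3 + 1458 = 1461)
f = I*sqrt(20954) (f = sqrt(-22415 + 1461) = sqrt(-20954) = I*sqrt(20954) ≈ 144.75*I)
o(13*16)/(-13452) + f/10932 = (13*16)/(-13452) + (I*sqrt(20954))/10932 = 208*(-1/13452) + (I*sqrt(20954))*(1/10932) = -52/3363 + I*sqrt(20954)/10932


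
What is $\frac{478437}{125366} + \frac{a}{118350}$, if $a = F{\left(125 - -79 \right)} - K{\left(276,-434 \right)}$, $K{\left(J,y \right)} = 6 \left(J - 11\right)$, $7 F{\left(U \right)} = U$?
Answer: $\frac{21943965763}{5769970150} \approx 3.8031$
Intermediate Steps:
$F{\left(U \right)} = \frac{U}{7}$
$K{\left(J,y \right)} = -66 + 6 J$ ($K{\left(J,y \right)} = 6 \left(-11 + J\right) = -66 + 6 J$)
$a = - \frac{10926}{7}$ ($a = \frac{125 - -79}{7} - \left(-66 + 6 \cdot 276\right) = \frac{125 + 79}{7} - \left(-66 + 1656\right) = \frac{1}{7} \cdot 204 - 1590 = \frac{204}{7} - 1590 = - \frac{10926}{7} \approx -1560.9$)
$\frac{478437}{125366} + \frac{a}{118350} = \frac{478437}{125366} - \frac{10926}{7 \cdot 118350} = 478437 \cdot \frac{1}{125366} - \frac{607}{46025} = \frac{478437}{125366} - \frac{607}{46025} = \frac{21943965763}{5769970150}$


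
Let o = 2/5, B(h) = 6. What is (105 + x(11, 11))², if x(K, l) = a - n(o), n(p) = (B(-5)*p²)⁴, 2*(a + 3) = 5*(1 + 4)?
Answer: 7883588273522329/610351562500 ≈ 12916.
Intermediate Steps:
a = 19/2 (a = -3 + (5*(1 + 4))/2 = -3 + (5*5)/2 = -3 + (½)*25 = -3 + 25/2 = 19/2 ≈ 9.5000)
o = ⅖ (o = 2*(⅕) = ⅖ ≈ 0.40000)
n(p) = 1296*p⁸ (n(p) = (6*p²)⁴ = 1296*p⁸)
x(K, l) = 6758323/781250 (x(K, l) = 19/2 - 1296*(⅖)⁸ = 19/2 - 1296*256/390625 = 19/2 - 1*331776/390625 = 19/2 - 331776/390625 = 6758323/781250)
(105 + x(11, 11))² = (105 + 6758323/781250)² = (88789573/781250)² = 7883588273522329/610351562500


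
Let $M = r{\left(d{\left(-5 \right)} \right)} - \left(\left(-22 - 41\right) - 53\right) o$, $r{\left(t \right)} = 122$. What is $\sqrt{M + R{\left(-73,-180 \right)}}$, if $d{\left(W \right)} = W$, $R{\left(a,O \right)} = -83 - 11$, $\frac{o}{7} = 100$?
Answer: $2 \sqrt{20307} \approx 285.01$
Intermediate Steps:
$o = 700$ ($o = 7 \cdot 100 = 700$)
$R{\left(a,O \right)} = -94$ ($R{\left(a,O \right)} = -83 - 11 = -94$)
$M = 81322$ ($M = 122 - \left(\left(-22 - 41\right) - 53\right) 700 = 122 - \left(-63 - 53\right) 700 = 122 - \left(-116\right) 700 = 122 - -81200 = 122 + 81200 = 81322$)
$\sqrt{M + R{\left(-73,-180 \right)}} = \sqrt{81322 - 94} = \sqrt{81228} = 2 \sqrt{20307}$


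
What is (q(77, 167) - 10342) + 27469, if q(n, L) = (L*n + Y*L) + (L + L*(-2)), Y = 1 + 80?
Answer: 43346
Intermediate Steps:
Y = 81
q(n, L) = 80*L + L*n (q(n, L) = (L*n + 81*L) + (L + L*(-2)) = (81*L + L*n) + (L - 2*L) = (81*L + L*n) - L = 80*L + L*n)
(q(77, 167) - 10342) + 27469 = (167*(80 + 77) - 10342) + 27469 = (167*157 - 10342) + 27469 = (26219 - 10342) + 27469 = 15877 + 27469 = 43346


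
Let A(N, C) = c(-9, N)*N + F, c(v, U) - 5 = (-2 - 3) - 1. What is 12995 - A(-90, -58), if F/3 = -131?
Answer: 13298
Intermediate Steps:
c(v, U) = -1 (c(v, U) = 5 + ((-2 - 3) - 1) = 5 + (-5 - 1) = 5 - 6 = -1)
F = -393 (F = 3*(-131) = -393)
A(N, C) = -393 - N (A(N, C) = -N - 393 = -393 - N)
12995 - A(-90, -58) = 12995 - (-393 - 1*(-90)) = 12995 - (-393 + 90) = 12995 - 1*(-303) = 12995 + 303 = 13298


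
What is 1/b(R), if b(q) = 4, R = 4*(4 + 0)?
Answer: ¼ ≈ 0.25000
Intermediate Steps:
R = 16 (R = 4*4 = 16)
1/b(R) = 1/4 = ¼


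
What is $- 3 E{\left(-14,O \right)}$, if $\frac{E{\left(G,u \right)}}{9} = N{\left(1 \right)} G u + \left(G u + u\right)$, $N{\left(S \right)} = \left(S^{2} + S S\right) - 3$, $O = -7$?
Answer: $189$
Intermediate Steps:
$N{\left(S \right)} = -3 + 2 S^{2}$ ($N{\left(S \right)} = \left(S^{2} + S^{2}\right) - 3 = 2 S^{2} - 3 = -3 + 2 S^{2}$)
$E{\left(G,u \right)} = 9 u$ ($E{\left(G,u \right)} = 9 \left(\left(-3 + 2 \cdot 1^{2}\right) G u + \left(G u + u\right)\right) = 9 \left(\left(-3 + 2 \cdot 1\right) G u + \left(u + G u\right)\right) = 9 \left(\left(-3 + 2\right) G u + \left(u + G u\right)\right) = 9 \left(- G u + \left(u + G u\right)\right) = 9 u$)
$- 3 E{\left(-14,O \right)} = - 3 \cdot 9 \left(-7\right) = \left(-3\right) \left(-63\right) = 189$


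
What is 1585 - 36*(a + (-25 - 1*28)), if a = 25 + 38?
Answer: 1225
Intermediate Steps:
a = 63
1585 - 36*(a + (-25 - 1*28)) = 1585 - 36*(63 + (-25 - 1*28)) = 1585 - 36*(63 + (-25 - 28)) = 1585 - 36*(63 - 53) = 1585 - 36*10 = 1585 - 360 = 1225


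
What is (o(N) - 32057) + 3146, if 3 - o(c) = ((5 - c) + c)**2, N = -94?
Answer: -28933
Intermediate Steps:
o(c) = -22 (o(c) = 3 - ((5 - c) + c)**2 = 3 - 1*5**2 = 3 - 1*25 = 3 - 25 = -22)
(o(N) - 32057) + 3146 = (-22 - 32057) + 3146 = -32079 + 3146 = -28933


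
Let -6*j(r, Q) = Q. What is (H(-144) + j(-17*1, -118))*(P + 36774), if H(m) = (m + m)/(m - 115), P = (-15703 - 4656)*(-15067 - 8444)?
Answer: 2576188888445/259 ≈ 9.9467e+9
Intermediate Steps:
j(r, Q) = -Q/6
P = 478660449 (P = -20359*(-23511) = 478660449)
H(m) = 2*m/(-115 + m) (H(m) = (2*m)/(-115 + m) = 2*m/(-115 + m))
(H(-144) + j(-17*1, -118))*(P + 36774) = (2*(-144)/(-115 - 144) - 1/6*(-118))*(478660449 + 36774) = (2*(-144)/(-259) + 59/3)*478697223 = (2*(-144)*(-1/259) + 59/3)*478697223 = (288/259 + 59/3)*478697223 = (16145/777)*478697223 = 2576188888445/259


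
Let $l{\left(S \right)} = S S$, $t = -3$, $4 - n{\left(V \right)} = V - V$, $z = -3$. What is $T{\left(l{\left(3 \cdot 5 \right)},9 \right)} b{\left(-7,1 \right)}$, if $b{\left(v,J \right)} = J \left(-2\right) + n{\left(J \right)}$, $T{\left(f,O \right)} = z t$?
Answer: $18$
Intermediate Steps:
$n{\left(V \right)} = 4$ ($n{\left(V \right)} = 4 - \left(V - V\right) = 4 - 0 = 4 + 0 = 4$)
$l{\left(S \right)} = S^{2}$
$T{\left(f,O \right)} = 9$ ($T{\left(f,O \right)} = \left(-3\right) \left(-3\right) = 9$)
$b{\left(v,J \right)} = 4 - 2 J$ ($b{\left(v,J \right)} = J \left(-2\right) + 4 = - 2 J + 4 = 4 - 2 J$)
$T{\left(l{\left(3 \cdot 5 \right)},9 \right)} b{\left(-7,1 \right)} = 9 \left(4 - 2\right) = 9 \cdot 2 = 18$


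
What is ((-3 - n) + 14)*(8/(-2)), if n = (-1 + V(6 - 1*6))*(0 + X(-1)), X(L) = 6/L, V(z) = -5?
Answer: 100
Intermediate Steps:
n = 36 (n = (-1 - 5)*(0 + 6/(-1)) = -6*(0 + 6*(-1)) = -6*(0 - 6) = -6*(-6) = 36)
((-3 - n) + 14)*(8/(-2)) = ((-3 - 1*36) + 14)*(8/(-2)) = ((-3 - 36) + 14)*(8*(-1/2)) = (-39 + 14)*(-4) = -25*(-4) = 100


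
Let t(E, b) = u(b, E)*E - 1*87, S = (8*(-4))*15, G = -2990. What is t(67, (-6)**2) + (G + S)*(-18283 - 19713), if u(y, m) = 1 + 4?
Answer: 131846368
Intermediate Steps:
u(y, m) = 5
S = -480 (S = -32*15 = -480)
t(E, b) = -87 + 5*E (t(E, b) = 5*E - 1*87 = 5*E - 87 = -87 + 5*E)
t(67, (-6)**2) + (G + S)*(-18283 - 19713) = (-87 + 5*67) + (-2990 - 480)*(-18283 - 19713) = (-87 + 335) - 3470*(-37996) = 248 + 131846120 = 131846368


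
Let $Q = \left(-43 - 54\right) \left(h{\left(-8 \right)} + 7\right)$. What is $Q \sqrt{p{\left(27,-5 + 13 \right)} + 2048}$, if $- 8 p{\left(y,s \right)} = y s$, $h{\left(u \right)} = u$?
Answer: $97 \sqrt{2021} \approx 4360.7$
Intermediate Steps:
$Q = 97$ ($Q = \left(-43 - 54\right) \left(-8 + 7\right) = \left(-97\right) \left(-1\right) = 97$)
$p{\left(y,s \right)} = - \frac{s y}{8}$ ($p{\left(y,s \right)} = - \frac{y s}{8} = - \frac{s y}{8}$)
$Q \sqrt{p{\left(27,-5 + 13 \right)} + 2048} = 97 \sqrt{\left(- \frac{1}{8}\right) \left(-5 + 13\right) 27 + 2048} = 97 \sqrt{\left(- \frac{1}{8}\right) 8 \cdot 27 + 2048} = 97 \sqrt{-27 + 2048} = 97 \sqrt{2021}$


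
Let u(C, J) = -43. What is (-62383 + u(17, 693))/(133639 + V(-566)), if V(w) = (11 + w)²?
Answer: -31213/220832 ≈ -0.14134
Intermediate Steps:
(-62383 + u(17, 693))/(133639 + V(-566)) = (-62383 - 43)/(133639 + (11 - 566)²) = -62426/(133639 + (-555)²) = -62426/(133639 + 308025) = -62426/441664 = -62426*1/441664 = -31213/220832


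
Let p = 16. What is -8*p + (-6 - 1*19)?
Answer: -153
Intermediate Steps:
-8*p + (-6 - 1*19) = -8*16 + (-6 - 1*19) = -128 + (-6 - 19) = -128 - 25 = -153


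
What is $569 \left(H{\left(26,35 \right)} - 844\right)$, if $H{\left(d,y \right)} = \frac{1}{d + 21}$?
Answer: $- \frac{22570523}{47} \approx -4.8022 \cdot 10^{5}$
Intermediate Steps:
$H{\left(d,y \right)} = \frac{1}{21 + d}$
$569 \left(H{\left(26,35 \right)} - 844\right) = 569 \left(\frac{1}{21 + 26} - 844\right) = 569 \left(\frac{1}{47} - 844\right) = 569 \left(- \frac{39667}{47}\right) = - \frac{22570523}{47}$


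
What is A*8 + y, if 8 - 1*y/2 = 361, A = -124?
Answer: -1698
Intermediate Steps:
y = -706 (y = 16 - 2*361 = 16 - 722 = -706)
A*8 + y = -124*8 - 706 = -992 - 706 = -1698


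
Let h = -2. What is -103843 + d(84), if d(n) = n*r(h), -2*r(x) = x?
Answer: -103759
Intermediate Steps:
r(x) = -x/2
d(n) = n (d(n) = n*(-½*(-2)) = n*1 = n)
-103843 + d(84) = -103843 + 84 = -103759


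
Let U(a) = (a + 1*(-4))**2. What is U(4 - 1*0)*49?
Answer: 0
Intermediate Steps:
U(a) = (-4 + a)**2 (U(a) = (a - 4)**2 = (-4 + a)**2)
U(4 - 1*0)*49 = (-4 + (4 - 1*0))**2*49 = (-4 + (4 + 0))**2*49 = (-4 + 4)**2*49 = 0**2*49 = 0*49 = 0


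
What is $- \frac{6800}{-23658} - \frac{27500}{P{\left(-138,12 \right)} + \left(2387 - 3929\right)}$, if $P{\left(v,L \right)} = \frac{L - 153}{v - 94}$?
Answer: $\frac{25561623400}{1410028629} \approx 18.128$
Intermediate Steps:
$P{\left(v,L \right)} = \frac{-153 + L}{-94 + v}$
$- \frac{6800}{-23658} - \frac{27500}{P{\left(-138,12 \right)} + \left(2387 - 3929\right)} = - \frac{6800}{-23658} - \frac{27500}{\frac{-153 + 12}{-94 - 138} + \left(2387 - 3929\right)} = \left(-6800\right) \left(- \frac{1}{23658}\right) - \frac{27500}{\frac{1}{-232} \left(-141\right) - 1542} = \frac{3400}{11829} - \frac{27500}{\left(- \frac{1}{232}\right) \left(-141\right) - 1542} = \frac{3400}{11829} - \frac{27500}{\frac{141}{232} - 1542} = \frac{3400}{11829} - \frac{27500}{- \frac{357603}{232}} = \frac{3400}{11829} - - \frac{6380000}{357603} = \frac{3400}{11829} + \frac{6380000}{357603} = \frac{25561623400}{1410028629}$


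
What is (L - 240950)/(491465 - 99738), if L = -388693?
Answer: -89949/55961 ≈ -1.6074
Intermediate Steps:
(L - 240950)/(491465 - 99738) = (-388693 - 240950)/(491465 - 99738) = -629643/391727 = -629643*1/391727 = -89949/55961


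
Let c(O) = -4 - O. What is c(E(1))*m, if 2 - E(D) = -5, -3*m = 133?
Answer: 1463/3 ≈ 487.67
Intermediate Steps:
m = -133/3 (m = -1/3*133 = -133/3 ≈ -44.333)
E(D) = 7 (E(D) = 2 - 1*(-5) = 2 + 5 = 7)
c(E(1))*m = (-4 - 1*7)*(-133/3) = (-4 - 7)*(-133/3) = -11*(-133/3) = 1463/3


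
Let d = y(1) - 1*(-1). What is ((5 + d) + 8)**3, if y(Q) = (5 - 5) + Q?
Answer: 3375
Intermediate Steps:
y(Q) = Q (y(Q) = 0 + Q = Q)
d = 2 (d = 1 - 1*(-1) = 1 + 1 = 2)
((5 + d) + 8)**3 = ((5 + 2) + 8)**3 = (7 + 8)**3 = 15**3 = 3375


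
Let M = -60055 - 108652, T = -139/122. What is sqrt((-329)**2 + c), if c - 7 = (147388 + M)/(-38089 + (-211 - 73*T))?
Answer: sqrt(2353157808254851686)/4662453 ≈ 329.01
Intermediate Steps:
T = -139/122 (T = -139*1/122 = -139/122 ≈ -1.1393)
M = -168707
c = 35238089/4662453 (c = 7 + (147388 - 168707)/(-38089 + (-211 - 73*(-139/122))) = 7 - 21319/(-38089 + (-211 + 10147/122)) = 7 - 21319/(-38089 - 15595/122) = 7 - 21319/(-4662453/122) = 7 - 21319*(-122/4662453) = 7 + 2600918/4662453 = 35238089/4662453 ≈ 7.5578)
sqrt((-329)**2 + c) = sqrt((-329)**2 + 35238089/4662453) = sqrt(108241 + 35238089/4662453) = sqrt(504703813262/4662453) = sqrt(2353157808254851686)/4662453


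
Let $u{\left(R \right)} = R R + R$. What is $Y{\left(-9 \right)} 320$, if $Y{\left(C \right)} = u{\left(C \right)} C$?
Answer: $-207360$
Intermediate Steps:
$u{\left(R \right)} = R + R^{2}$ ($u{\left(R \right)} = R^{2} + R = R + R^{2}$)
$Y{\left(C \right)} = C^{2} \left(1 + C\right)$ ($Y{\left(C \right)} = C \left(1 + C\right) C = C^{2} \left(1 + C\right)$)
$Y{\left(-9 \right)} 320 = \left(-9\right)^{2} \left(1 - 9\right) 320 = 81 \left(-8\right) 320 = \left(-648\right) 320 = -207360$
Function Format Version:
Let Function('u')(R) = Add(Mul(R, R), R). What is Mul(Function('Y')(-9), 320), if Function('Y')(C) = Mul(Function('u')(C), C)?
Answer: -207360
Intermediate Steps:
Function('u')(R) = Add(R, Pow(R, 2)) (Function('u')(R) = Add(Pow(R, 2), R) = Add(R, Pow(R, 2)))
Function('Y')(C) = Mul(Pow(C, 2), Add(1, C)) (Function('Y')(C) = Mul(Mul(C, Add(1, C)), C) = Mul(Pow(C, 2), Add(1, C)))
Mul(Function('Y')(-9), 320) = Mul(Mul(Pow(-9, 2), Add(1, -9)), 320) = Mul(Mul(81, -8), 320) = Mul(-648, 320) = -207360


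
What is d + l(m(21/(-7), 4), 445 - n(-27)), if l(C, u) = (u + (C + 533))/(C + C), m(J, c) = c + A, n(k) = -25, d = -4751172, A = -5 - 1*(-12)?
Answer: -52262385/11 ≈ -4.7511e+6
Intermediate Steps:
A = 7 (A = -5 + 12 = 7)
m(J, c) = 7 + c (m(J, c) = c + 7 = 7 + c)
l(C, u) = (533 + C + u)/(2*C) (l(C, u) = (u + (533 + C))/((2*C)) = (533 + C + u)*(1/(2*C)) = (533 + C + u)/(2*C))
d + l(m(21/(-7), 4), 445 - n(-27)) = -4751172 + (533 + (7 + 4) + (445 - 1*(-25)))/(2*(7 + 4)) = -4751172 + (½)*(533 + 11 + (445 + 25))/11 = -4751172 + (½)*(1/11)*(533 + 11 + 470) = -4751172 + (½)*(1/11)*1014 = -4751172 + 507/11 = -52262385/11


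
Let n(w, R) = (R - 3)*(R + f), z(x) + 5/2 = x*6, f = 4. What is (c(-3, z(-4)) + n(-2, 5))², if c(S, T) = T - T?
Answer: 324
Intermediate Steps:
z(x) = -5/2 + 6*x (z(x) = -5/2 + x*6 = -5/2 + 6*x)
c(S, T) = 0
n(w, R) = (-3 + R)*(4 + R) (n(w, R) = (R - 3)*(R + 4) = (-3 + R)*(4 + R))
(c(-3, z(-4)) + n(-2, 5))² = (0 + (-12 + 5 + 5²))² = (0 + (-12 + 5 + 25))² = (0 + 18)² = 18² = 324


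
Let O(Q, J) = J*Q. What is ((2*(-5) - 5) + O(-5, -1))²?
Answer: 100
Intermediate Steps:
((2*(-5) - 5) + O(-5, -1))² = ((2*(-5) - 5) - 1*(-5))² = ((-10 - 5) + 5)² = (-15 + 5)² = (-10)² = 100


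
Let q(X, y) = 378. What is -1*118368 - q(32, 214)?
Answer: -118746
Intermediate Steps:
-1*118368 - q(32, 214) = -1*118368 - 1*378 = -118368 - 378 = -118746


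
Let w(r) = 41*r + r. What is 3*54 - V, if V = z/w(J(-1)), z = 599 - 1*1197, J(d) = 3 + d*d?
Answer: 13907/84 ≈ 165.56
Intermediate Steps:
J(d) = 3 + d**2
w(r) = 42*r
z = -598 (z = 599 - 1197 = -598)
V = -299/84 (V = -598*1/(42*(3 + (-1)**2)) = -598*1/(42*(3 + 1)) = -598/(42*4) = -598/168 = -598*1/168 = -299/84 ≈ -3.5595)
3*54 - V = 3*54 - 1*(-299/84) = 162 + 299/84 = 13907/84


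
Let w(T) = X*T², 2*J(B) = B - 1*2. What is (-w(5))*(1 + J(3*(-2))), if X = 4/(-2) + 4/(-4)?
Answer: -225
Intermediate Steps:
X = -3 (X = 4*(-½) + 4*(-¼) = -2 - 1 = -3)
J(B) = -1 + B/2 (J(B) = (B - 1*2)/2 = (B - 2)/2 = (-2 + B)/2 = -1 + B/2)
w(T) = -3*T²
(-w(5))*(1 + J(3*(-2))) = (-(-3)*5²)*(1 + (-1 + (3*(-2))/2)) = (-(-3)*25)*(1 + (-1 + (½)*(-6))) = (-1*(-75))*(1 + (-1 - 3)) = 75*(1 - 4) = 75*(-3) = -225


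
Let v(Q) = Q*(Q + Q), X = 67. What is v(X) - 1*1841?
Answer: 7137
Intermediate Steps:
v(Q) = 2*Q**2 (v(Q) = Q*(2*Q) = 2*Q**2)
v(X) - 1*1841 = 2*67**2 - 1*1841 = 2*4489 - 1841 = 8978 - 1841 = 7137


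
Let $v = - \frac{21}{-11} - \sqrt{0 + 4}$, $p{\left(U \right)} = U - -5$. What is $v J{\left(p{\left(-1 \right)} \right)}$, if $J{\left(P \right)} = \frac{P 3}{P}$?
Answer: $- \frac{3}{11} \approx -0.27273$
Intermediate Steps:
$p{\left(U \right)} = 5 + U$ ($p{\left(U \right)} = U + 5 = 5 + U$)
$J{\left(P \right)} = 3$ ($J{\left(P \right)} = \frac{3 P}{P} = 3$)
$v = - \frac{1}{11}$ ($v = \left(-21\right) \left(- \frac{1}{11}\right) - \sqrt{4} = \frac{21}{11} - 2 = - \frac{1}{11} \approx -0.090909$)
$v J{\left(p{\left(-1 \right)} \right)} = \left(- \frac{1}{11}\right) 3 = - \frac{3}{11}$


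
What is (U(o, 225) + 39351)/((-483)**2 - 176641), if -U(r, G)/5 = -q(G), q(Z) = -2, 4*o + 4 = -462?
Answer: 39341/56648 ≈ 0.69448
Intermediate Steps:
o = -233/2 (o = -1 + (1/4)*(-462) = -1 - 231/2 = -233/2 ≈ -116.50)
U(r, G) = -10 (U(r, G) = -(-5)*(-2) = -5*2 = -10)
(U(o, 225) + 39351)/((-483)**2 - 176641) = (-10 + 39351)/((-483)**2 - 176641) = 39341/(233289 - 176641) = 39341/56648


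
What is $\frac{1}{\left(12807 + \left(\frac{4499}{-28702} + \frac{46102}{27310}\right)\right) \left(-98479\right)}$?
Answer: $- \frac{391925810}{494363991551242333} \approx -7.9279 \cdot 10^{-10}$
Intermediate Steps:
$\frac{1}{\left(12807 + \left(\frac{4499}{-28702} + \frac{46102}{27310}\right)\right) \left(-98479\right)} = \frac{1}{12807 + \left(4499 \left(- \frac{1}{28702}\right) + 46102 \cdot \frac{1}{27310}\right)} \left(- \frac{1}{98479}\right) = \frac{1}{12807 + \left(- \frac{4499}{28702} + \frac{23051}{13655}\right)} \left(- \frac{1}{98479}\right) = \frac{1}{12807 + \frac{600175957}{391925810}} \left(- \frac{1}{98479}\right) = \frac{1}{\frac{5019994024627}{391925810}} \left(- \frac{1}{98479}\right) = \frac{391925810}{5019994024627} \left(- \frac{1}{98479}\right) = - \frac{391925810}{494363991551242333}$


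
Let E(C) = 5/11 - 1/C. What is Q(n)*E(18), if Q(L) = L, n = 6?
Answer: 79/33 ≈ 2.3939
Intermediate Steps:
E(C) = 5/11 - 1/C (E(C) = 5*(1/11) - 1/C = 5/11 - 1/C)
Q(n)*E(18) = 6*(5/11 - 1/18) = 6*(79/198) = 79/33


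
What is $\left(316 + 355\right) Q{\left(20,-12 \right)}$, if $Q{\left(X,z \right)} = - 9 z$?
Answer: $72468$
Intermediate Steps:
$\left(316 + 355\right) Q{\left(20,-12 \right)} = \left(316 + 355\right) \left(\left(-9\right) \left(-12\right)\right) = 671 \cdot 108 = 72468$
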